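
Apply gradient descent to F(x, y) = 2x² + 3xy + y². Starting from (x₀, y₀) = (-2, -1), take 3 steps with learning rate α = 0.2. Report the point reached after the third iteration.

∇F = (4x + 3y, 3x + 2y)
(x₁, y₁) = (-2, -1) − 0.2·(-11, -8) = (0.2, 0.6)
(x₂, y₂) = (0.2, 0.6) − 0.2·(2.6, 1.8) = (-0.32, 0.24)
(x₃, y₃) = (-0.32, 0.24) − 0.2·(-0.56, -0.48) = (-0.208, 0.336)

(-0.208, 0.336)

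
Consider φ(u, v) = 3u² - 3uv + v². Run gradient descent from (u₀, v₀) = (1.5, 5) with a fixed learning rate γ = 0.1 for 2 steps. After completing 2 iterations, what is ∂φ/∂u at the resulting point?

∇φ = (6u - 3v, -3u + 2v)
Step 1: at (1.5, 5), ∇φ = (-6, 5.5) → (1.5, 5) − 0.1·(-6, 5.5) = (2.1, 4.45)
Step 2: at (2.1, 4.45), ∇φ = (-0.75, 2.6) → (2.1, 4.45) − 0.1·(-0.75, 2.6) = (2.175, 4.19)
∂φ/∂u at (2.175, 4.19) = 0.48

0.48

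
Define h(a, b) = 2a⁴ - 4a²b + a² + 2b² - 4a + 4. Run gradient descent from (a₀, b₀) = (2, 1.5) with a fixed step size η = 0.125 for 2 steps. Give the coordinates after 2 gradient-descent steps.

∇h = (8a³ - 8ab + 2a - 4, -4a² + 4b)
Step 1: at (2, 1.5), ∇h = (40, -10) → (2, 1.5) − 0.125·(40, -10) = (-3, 2.75)
Step 2: at (-3, 2.75), ∇h = (-160, -25) → (-3, 2.75) − 0.125·(-160, -25) = (17, 5.875)

(17, 5.875)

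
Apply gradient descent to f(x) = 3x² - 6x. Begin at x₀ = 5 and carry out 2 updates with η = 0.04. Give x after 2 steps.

f′(x) = 6x - 6
Step 1: f′(5) = 24; x₁ = 5 − 0.04·24 = 4.04
Step 2: f′(4.04) = 18.24; x₂ = 4.04 − 0.04·18.24 = 3.3104

3.3104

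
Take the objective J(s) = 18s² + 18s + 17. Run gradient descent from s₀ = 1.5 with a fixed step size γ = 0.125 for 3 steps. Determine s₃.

J′(s) = 36s + 18
Step 1: J′(1.5) = 72; s₁ = 1.5 − 0.125·72 = -7.5
Step 2: J′(-7.5) = -252; s₂ = -7.5 − 0.125·(-252) = 24
Step 3: J′(24) = 882; s₃ = 24 − 0.125·882 = -86.25

-86.25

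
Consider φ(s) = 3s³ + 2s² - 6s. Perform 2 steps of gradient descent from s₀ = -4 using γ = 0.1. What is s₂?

-245.316

φ′(s) = 9s² + 4s - 6
Step 1: φ′(-4) = 122; s₁ = -4 − 0.1·122 = -16.2
Step 2: φ′(-16.2) = 2291.16; s₂ = -16.2 − 0.1·2291.16 = -245.316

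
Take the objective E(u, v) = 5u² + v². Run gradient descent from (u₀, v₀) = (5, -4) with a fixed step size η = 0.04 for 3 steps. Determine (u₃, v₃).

∇E = (10u, 2v)
(u₁, v₁) = (5, -4) − 0.04·(50, -8) = (3, -3.68)
(u₂, v₂) = (3, -3.68) − 0.04·(30, -7.36) = (1.8, -3.3856)
(u₃, v₃) = (1.8, -3.3856) − 0.04·(18, -6.7712) = (1.08, -3.114752)

(1.08, -3.114752)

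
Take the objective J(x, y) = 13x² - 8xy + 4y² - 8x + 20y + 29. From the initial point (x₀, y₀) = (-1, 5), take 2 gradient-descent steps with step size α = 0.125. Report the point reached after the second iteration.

∇J = (26x - 8y - 8, -8x + 8y + 20)
Step 1: at (-1, 5), ∇J = (-74, 68) → (-1, 5) − 0.125·(-74, 68) = (8.25, -3.5)
Step 2: at (8.25, -3.5), ∇J = (234.5, -74) → (8.25, -3.5) − 0.125·(234.5, -74) = (-21.0625, 5.75)

(-21.0625, 5.75)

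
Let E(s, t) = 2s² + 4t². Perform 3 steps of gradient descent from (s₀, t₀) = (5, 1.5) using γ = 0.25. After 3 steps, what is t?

-1.5

∇E = (4s, 8t)
(s₁, t₁) = (5, 1.5) − 0.25·(20, 12) = (0, -1.5)
(s₂, t₂) = (0, -1.5) − 0.25·(0, -12) = (0, 1.5)
(s₃, t₃) = (0, 1.5) − 0.25·(0, 12) = (0, -1.5)
t = -1.5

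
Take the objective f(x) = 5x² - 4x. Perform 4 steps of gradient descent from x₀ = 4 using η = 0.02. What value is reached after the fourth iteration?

1.87456

f′(x) = 10x - 4
x₁ = 4 − 0.02·36 = 3.28
x₂ = 3.28 − 0.02·28.8 = 2.704
x₃ = 2.704 − 0.02·23.04 = 2.2432
x₄ = 2.2432 − 0.02·18.432 = 1.87456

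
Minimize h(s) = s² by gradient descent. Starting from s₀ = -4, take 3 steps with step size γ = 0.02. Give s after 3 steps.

h′(s) = 2s
s₁ = -4 − 0.02·(-8) = -3.84
s₂ = -3.84 − 0.02·(-7.68) = -3.6864
s₃ = -3.6864 − 0.02·(-7.3728) = -3.538944

-3.538944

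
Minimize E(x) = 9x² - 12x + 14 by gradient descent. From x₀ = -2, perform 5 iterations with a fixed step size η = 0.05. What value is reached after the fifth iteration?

E′(x) = 18x - 12
Step 1: E′(-2) = -48; x₁ = -2 − 0.05·(-48) = 0.4
Step 2: E′(0.4) = -4.8; x₂ = 0.4 − 0.05·(-4.8) = 0.64
Step 3: E′(0.64) = -0.48; x₃ = 0.64 − 0.05·(-0.48) = 0.664
Step 4: E′(0.664) = -0.048; x₄ = 0.664 − 0.05·(-0.048) = 0.6664
Step 5: E′(0.6664) = -0.0048; x₅ = 0.6664 − 0.05·(-0.0048) = 0.66664

0.66664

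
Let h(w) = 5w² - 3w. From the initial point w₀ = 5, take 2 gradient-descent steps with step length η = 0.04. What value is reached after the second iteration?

1.992

h′(w) = 10w - 3
w₁ = 5 − 0.04·47 = 3.12
w₂ = 3.12 − 0.04·28.2 = 1.992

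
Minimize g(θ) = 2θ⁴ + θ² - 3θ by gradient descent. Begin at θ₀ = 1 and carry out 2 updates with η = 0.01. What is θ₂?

0.87705144

g′(θ) = 8θ³ + 2θ - 3
θ₁ = 1 − 0.01·7 = 0.93
θ₂ = 0.93 − 0.01·5.294856 = 0.87705144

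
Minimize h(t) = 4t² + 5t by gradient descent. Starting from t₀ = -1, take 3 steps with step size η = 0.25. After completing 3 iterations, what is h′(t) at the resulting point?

h′(t) = 8t + 5
t₁ = -1 − 0.25·(-3) = -0.25
t₂ = -0.25 − 0.25·3 = -1
t₃ = -1 − 0.25·(-3) = -0.25
h′(t) at (-0.25) = 3

3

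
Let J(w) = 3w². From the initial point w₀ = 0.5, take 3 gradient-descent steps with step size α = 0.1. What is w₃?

J′(w) = 6w
w₁ = 0.5 − 0.1·3 = 0.2
w₂ = 0.2 − 0.1·1.2 = 0.08
w₃ = 0.08 − 0.1·0.48 = 0.032

0.032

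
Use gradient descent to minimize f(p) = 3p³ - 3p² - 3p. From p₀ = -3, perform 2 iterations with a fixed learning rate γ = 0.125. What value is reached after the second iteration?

-279

f′(p) = 9p² - 6p - 3
Step 1: f′(-3) = 96; p₁ = -3 − 0.125·96 = -15
Step 2: f′(-15) = 2112; p₂ = -15 − 0.125·2112 = -279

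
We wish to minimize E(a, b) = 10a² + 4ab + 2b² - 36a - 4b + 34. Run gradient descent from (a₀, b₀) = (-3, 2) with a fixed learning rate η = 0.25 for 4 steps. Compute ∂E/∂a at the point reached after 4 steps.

-27416

∇E = (20a + 4b - 36, 4a + 4b - 4)
(a₁, b₁) = (-3, 2) − 0.25·(-88, -8) = (19, 4)
(a₂, b₂) = (19, 4) − 0.25·(360, 88) = (-71, -18)
(a₃, b₃) = (-71, -18) − 0.25·(-1528, -360) = (311, 72)
(a₄, b₄) = (311, 72) − 0.25·(6472, 1528) = (-1307, -310)
∂E/∂a at (-1307, -310) = -27416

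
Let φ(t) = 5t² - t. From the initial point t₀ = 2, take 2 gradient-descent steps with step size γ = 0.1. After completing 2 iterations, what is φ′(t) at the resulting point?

φ′(t) = 10t - 1
t₁ = 2 − 0.1·19 = 0.1
t₂ = 0.1 − 0.1·0 = 0.1
φ′(t) at (0.1) = 0

0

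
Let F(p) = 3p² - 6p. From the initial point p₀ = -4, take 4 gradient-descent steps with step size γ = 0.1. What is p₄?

F′(p) = 6p - 6
Step 1: F′(-4) = -30; p₁ = -4 − 0.1·(-30) = -1
Step 2: F′(-1) = -12; p₂ = -1 − 0.1·(-12) = 0.2
Step 3: F′(0.2) = -4.8; p₃ = 0.2 − 0.1·(-4.8) = 0.68
Step 4: F′(0.68) = -1.92; p₄ = 0.68 − 0.1·(-1.92) = 0.872

0.872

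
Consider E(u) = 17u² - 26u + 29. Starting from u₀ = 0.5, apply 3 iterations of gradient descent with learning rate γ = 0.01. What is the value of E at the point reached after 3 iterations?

E′(u) = 34u - 26
u₁ = 0.5 − 0.01·(-9) = 0.59
u₂ = 0.59 − 0.01·(-5.94) = 0.6494
u₃ = 0.6494 − 0.01·(-3.9204) = 0.688604
E(0.688604) = 19.157278969872

19.157278969872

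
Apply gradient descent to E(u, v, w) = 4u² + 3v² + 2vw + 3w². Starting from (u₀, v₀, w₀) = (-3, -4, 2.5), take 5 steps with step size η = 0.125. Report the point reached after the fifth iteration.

∇E = (8u, 6v + 2w, 2v + 6w)
(u₁, v₁, w₁) = (-3, -4, 2.5) − 0.125·(-24, -19, 7) = (0, -1.625, 1.625)
(u₂, v₂, w₂) = (0, -1.625, 1.625) − 0.125·(0, -6.5, 6.5) = (0, -0.8125, 0.8125)
(u₃, v₃, w₃) = (0, -0.8125, 0.8125) − 0.125·(0, -3.25, 3.25) = (0, -0.40625, 0.40625)
(u₄, v₄, w₄) = (0, -0.40625, 0.40625) − 0.125·(0, -1.625, 1.625) = (0, -0.203125, 0.203125)
(u₅, v₅, w₅) = (0, -0.203125, 0.203125) − 0.125·(0, -0.8125, 0.8125) = (0, -0.1015625, 0.1015625)

(0, -0.1015625, 0.1015625)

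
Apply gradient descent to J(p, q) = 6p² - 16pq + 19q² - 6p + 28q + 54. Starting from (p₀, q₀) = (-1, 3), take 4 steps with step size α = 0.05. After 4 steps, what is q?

∇J = (12p - 16q - 6, -16p + 38q + 28)
(p₁, q₁) = (-1, 3) − 0.05·(-66, 158) = (2.3, -4.9)
(p₂, q₂) = (2.3, -4.9) − 0.05·(100, -195) = (-2.7, 4.85)
(p₃, q₃) = (-2.7, 4.85) − 0.05·(-116, 255.5) = (3.1, -7.925)
(p₄, q₄) = (3.1, -7.925) − 0.05·(158, -322.75) = (-4.8, 8.2125)
q = 8.2125

8.2125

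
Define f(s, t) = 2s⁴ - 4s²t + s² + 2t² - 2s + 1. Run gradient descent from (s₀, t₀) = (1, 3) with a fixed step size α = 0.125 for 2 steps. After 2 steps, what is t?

5.5

∇f = (8s³ - 8st + 2s - 2, -4s² + 4t)
(s₁, t₁) = (1, 3) − 0.125·(-16, 8) = (3, 2)
(s₂, t₂) = (3, 2) − 0.125·(172, -28) = (-18.5, 5.5)
t = 5.5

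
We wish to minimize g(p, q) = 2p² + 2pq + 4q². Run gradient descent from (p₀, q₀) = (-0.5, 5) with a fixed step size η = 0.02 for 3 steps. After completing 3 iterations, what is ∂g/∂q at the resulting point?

∇g = (4p + 2q, 2p + 8q)
(p₁, q₁) = (-0.5, 5) − 0.02·(8, 39) = (-0.66, 4.22)
(p₂, q₂) = (-0.66, 4.22) − 0.02·(5.8, 32.44) = (-0.776, 3.5712)
(p₃, q₃) = (-0.776, 3.5712) − 0.02·(4.0384, 27.0176) = (-0.856768, 3.030848)
∂g/∂q at (-0.856768, 3.030848) = 22.533248

22.533248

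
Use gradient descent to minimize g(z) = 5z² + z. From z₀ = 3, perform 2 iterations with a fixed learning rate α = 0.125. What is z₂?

0.09375

g′(z) = 10z + 1
Step 1: g′(3) = 31; z₁ = 3 − 0.125·31 = -0.875
Step 2: g′(-0.875) = -7.75; z₂ = -0.875 − 0.125·(-7.75) = 0.09375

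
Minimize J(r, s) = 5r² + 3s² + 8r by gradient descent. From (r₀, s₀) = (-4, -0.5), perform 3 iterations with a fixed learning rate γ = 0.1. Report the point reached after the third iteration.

∇J = (10r + 8, 6s)
Step 1: at (-4, -0.5), ∇J = (-32, -3) → (-4, -0.5) − 0.1·(-32, -3) = (-0.8, -0.2)
Step 2: at (-0.8, -0.2), ∇J = (0, -1.2) → (-0.8, -0.2) − 0.1·(0, -1.2) = (-0.8, -0.08)
Step 3: at (-0.8, -0.08), ∇J = (0, -0.48) → (-0.8, -0.08) − 0.1·(0, -0.48) = (-0.8, -0.032)

(-0.8, -0.032)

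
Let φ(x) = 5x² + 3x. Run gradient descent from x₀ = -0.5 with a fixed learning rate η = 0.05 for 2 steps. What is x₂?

φ′(x) = 10x + 3
x₁ = -0.5 − 0.05·(-2) = -0.4
x₂ = -0.4 − 0.05·(-1) = -0.35

-0.35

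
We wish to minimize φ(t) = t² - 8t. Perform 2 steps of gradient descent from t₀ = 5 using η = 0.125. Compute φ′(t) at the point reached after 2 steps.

1.125

φ′(t) = 2t - 8
Step 1: φ′(5) = 2; t₁ = 5 − 0.125·2 = 4.75
Step 2: φ′(4.75) = 1.5; t₂ = 4.75 − 0.125·1.5 = 4.5625
φ′(t) at (4.5625) = 1.125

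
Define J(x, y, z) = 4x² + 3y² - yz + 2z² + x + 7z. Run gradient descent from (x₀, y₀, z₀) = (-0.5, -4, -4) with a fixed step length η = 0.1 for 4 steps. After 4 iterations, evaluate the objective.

∇J = (8x + 1, 6y - z, -y + 4z + 7)
(x₁, y₁, z₁) = (-0.5, -4, -4) − 0.1·(-3, -20, -5) = (-0.2, -2, -3.5)
(x₂, y₂, z₂) = (-0.2, -2, -3.5) − 0.1·(-0.6, -8.5, -5) = (-0.14, -1.15, -3)
(x₃, y₃, z₃) = (-0.14, -1.15, -3) − 0.1·(-0.12, -3.9, -3.85) = (-0.128, -0.76, -2.615)
(x₄, y₄, z₄) = (-0.128, -0.76, -2.615) − 0.1·(-0.024, -1.945, -2.7) = (-0.1256, -0.5655, -2.345)
J(-0.1256, -0.5655, -2.345) = -5.84617531

-5.84617531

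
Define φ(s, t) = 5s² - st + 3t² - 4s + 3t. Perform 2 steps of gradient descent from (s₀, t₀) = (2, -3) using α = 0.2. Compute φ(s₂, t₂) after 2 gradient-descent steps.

∇φ = (10s - t - 4, -s + 6t + 3)
Step 1: at (2, -3), ∇φ = (19, -17) → (2, -3) − 0.2·(19, -17) = (-1.8, 0.4)
Step 2: at (-1.8, 0.4), ∇φ = (-22.4, 7.2) → (-1.8, 0.4) − 0.2·(-22.4, 7.2) = (2.68, -1.04)
φ(2.68, -1.04) = 28.104

28.104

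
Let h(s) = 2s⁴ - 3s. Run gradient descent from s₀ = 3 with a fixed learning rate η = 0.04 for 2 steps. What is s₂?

48.42291456

h′(s) = 8s³ - 3
Step 1: h′(3) = 213; s₁ = 3 − 0.04·213 = -5.52
Step 2: h′(-5.52) = -1348.572864; s₂ = -5.52 − 0.04·(-1348.572864) = 48.42291456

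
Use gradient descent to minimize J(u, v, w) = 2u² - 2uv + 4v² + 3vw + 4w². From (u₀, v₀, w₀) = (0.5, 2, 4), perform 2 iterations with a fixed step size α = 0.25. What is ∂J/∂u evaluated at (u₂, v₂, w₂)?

-28.25

∇J = (4u - 2v, -2u + 8v + 3w, 3v + 8w)
(u₁, v₁, w₁) = (0.5, 2, 4) − 0.25·(-2, 27, 38) = (1, -4.75, -5.5)
(u₂, v₂, w₂) = (1, -4.75, -5.5) − 0.25·(13.5, -56.5, -58.25) = (-2.375, 9.375, 9.0625)
∂J/∂u at (-2.375, 9.375, 9.0625) = -28.25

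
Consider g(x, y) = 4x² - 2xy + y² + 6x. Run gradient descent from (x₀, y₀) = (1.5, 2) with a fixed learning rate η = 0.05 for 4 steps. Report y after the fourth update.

1.53095

∇g = (8x - 2y + 6, -2x + 2y)
(x₁, y₁) = (1.5, 2) − 0.05·(14, 1) = (0.8, 1.95)
(x₂, y₂) = (0.8, 1.95) − 0.05·(8.5, 2.3) = (0.375, 1.835)
(x₃, y₃) = (0.375, 1.835) − 0.05·(5.33, 2.92) = (0.1085, 1.689)
(x₄, y₄) = (0.1085, 1.689) − 0.05·(3.49, 3.161) = (-0.066, 1.53095)
y = 1.53095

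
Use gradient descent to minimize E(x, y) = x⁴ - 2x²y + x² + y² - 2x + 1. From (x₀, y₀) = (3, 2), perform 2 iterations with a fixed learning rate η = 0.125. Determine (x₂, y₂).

(235.25, 18.8125)

∇E = (4x³ - 4xy + 2x - 2, -2x² + 2y)
(x₁, y₁) = (3, 2) − 0.125·(88, -14) = (-8, 3.75)
(x₂, y₂) = (-8, 3.75) − 0.125·(-1946, -120.5) = (235.25, 18.8125)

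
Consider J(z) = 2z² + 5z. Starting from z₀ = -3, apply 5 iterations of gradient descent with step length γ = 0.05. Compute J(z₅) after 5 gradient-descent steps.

J′(z) = 4z + 5
z₁ = -3 − 0.05·(-7) = -2.65
z₂ = -2.65 − 0.05·(-5.6) = -2.37
z₃ = -2.37 − 0.05·(-4.48) = -2.146
z₄ = -2.146 − 0.05·(-3.584) = -1.9668
z₅ = -1.9668 − 0.05·(-2.8672) = -1.82344
J(-1.82344) = -2.4673331328

-2.4673331328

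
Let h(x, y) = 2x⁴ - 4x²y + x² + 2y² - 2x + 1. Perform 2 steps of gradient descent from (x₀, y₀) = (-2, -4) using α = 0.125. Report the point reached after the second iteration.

(-3197.734375, 108.78125)

∇h = (8x³ - 8xy + 2x - 2, -4x² + 4y)
(x₁, y₁) = (-2, -4) − 0.125·(-134, -32) = (14.75, 0)
(x₂, y₂) = (14.75, 0) − 0.125·(25699.875, -870.25) = (-3197.734375, 108.78125)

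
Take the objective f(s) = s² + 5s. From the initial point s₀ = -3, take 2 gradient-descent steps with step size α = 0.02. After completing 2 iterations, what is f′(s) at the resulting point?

f′(s) = 2s + 5
Step 1: f′(-3) = -1; s₁ = -3 − 0.02·(-1) = -2.98
Step 2: f′(-2.98) = -0.96; s₂ = -2.98 − 0.02·(-0.96) = -2.9608
f′(s) at (-2.9608) = -0.9216

-0.9216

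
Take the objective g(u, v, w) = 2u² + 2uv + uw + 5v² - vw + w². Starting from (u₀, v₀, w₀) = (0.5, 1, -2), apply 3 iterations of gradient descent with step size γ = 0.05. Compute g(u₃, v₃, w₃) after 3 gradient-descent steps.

1.6926933125

∇g = (4u + 2v + w, 2u + 10v - w, u - v + 2w)
Step 1: at (0.5, 1, -2), ∇g = (2, 13, -4.5) → (0.5, 1, -2) − 0.05·(2, 13, -4.5) = (0.4, 0.35, -1.775)
Step 2: at (0.4, 0.35, -1.775), ∇g = (0.525, 6.075, -3.5) → (0.4, 0.35, -1.775) − 0.05·(0.525, 6.075, -3.5) = (0.37375, 0.04625, -1.6)
Step 3: at (0.37375, 0.04625, -1.6), ∇g = (-0.0125, 2.81, -2.8725) → (0.37375, 0.04625, -1.6) − 0.05·(-0.0125, 2.81, -2.8725) = (0.374375, -0.09425, -1.456375)
g(0.374375, -0.09425, -1.456375) = 1.6926933125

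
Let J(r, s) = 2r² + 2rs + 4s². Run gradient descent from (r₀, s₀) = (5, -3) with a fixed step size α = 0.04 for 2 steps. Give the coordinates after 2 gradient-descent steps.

(3.9248, -2.0144)

∇J = (4r + 2s, 2r + 8s)
(r₁, s₁) = (5, -3) − 0.04·(14, -14) = (4.44, -2.44)
(r₂, s₂) = (4.44, -2.44) − 0.04·(12.88, -10.64) = (3.9248, -2.0144)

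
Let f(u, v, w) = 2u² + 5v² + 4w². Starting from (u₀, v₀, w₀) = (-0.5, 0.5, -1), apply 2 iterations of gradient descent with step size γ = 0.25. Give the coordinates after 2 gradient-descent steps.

(0, 1.125, -1)

∇f = (4u, 10v, 8w)
(u₁, v₁, w₁) = (-0.5, 0.5, -1) − 0.25·(-2, 5, -8) = (0, -0.75, 1)
(u₂, v₂, w₂) = (0, -0.75, 1) − 0.25·(0, -7.5, 8) = (0, 1.125, -1)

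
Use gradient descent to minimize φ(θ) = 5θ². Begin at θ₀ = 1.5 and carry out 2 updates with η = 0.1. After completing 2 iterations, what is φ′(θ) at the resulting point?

0

φ′(θ) = 10θ
Step 1: φ′(1.5) = 15; θ₁ = 1.5 − 0.1·15 = 0
Step 2: φ′(0) = 0; θ₂ = 0 − 0.1·0 = 0
φ′(θ) at (0) = 0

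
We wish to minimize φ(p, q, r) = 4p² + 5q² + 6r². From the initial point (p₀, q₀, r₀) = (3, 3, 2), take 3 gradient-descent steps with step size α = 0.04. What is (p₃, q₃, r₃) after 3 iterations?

∇φ = (8p, 10q, 12r)
Step 1: at (3, 3, 2), ∇φ = (24, 30, 24) → (3, 3, 2) − 0.04·(24, 30, 24) = (2.04, 1.8, 1.04)
Step 2: at (2.04, 1.8, 1.04), ∇φ = (16.32, 18, 12.48) → (2.04, 1.8, 1.04) − 0.04·(16.32, 18, 12.48) = (1.3872, 1.08, 0.5408)
Step 3: at (1.3872, 1.08, 0.5408), ∇φ = (11.0976, 10.8, 6.4896) → (1.3872, 1.08, 0.5408) − 0.04·(11.0976, 10.8, 6.4896) = (0.943296, 0.648, 0.281216)

(0.943296, 0.648, 0.281216)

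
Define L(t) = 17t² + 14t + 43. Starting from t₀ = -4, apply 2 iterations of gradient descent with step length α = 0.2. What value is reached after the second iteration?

-121.12

L′(t) = 34t + 14
t₁ = -4 − 0.2·(-122) = 20.4
t₂ = 20.4 − 0.2·707.6 = -121.12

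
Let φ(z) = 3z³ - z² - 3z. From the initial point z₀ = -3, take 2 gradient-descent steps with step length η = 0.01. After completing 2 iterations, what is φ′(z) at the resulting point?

252.090962290944

φ′(z) = 9z² - 2z - 3
z₁ = -3 − 0.01·84 = -3.84
z₂ = -3.84 − 0.01·137.3904 = -5.213904
φ′(z) at (-5.213904) = 252.090962290944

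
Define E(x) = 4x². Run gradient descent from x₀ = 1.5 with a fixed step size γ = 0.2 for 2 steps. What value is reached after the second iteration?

E′(x) = 8x
x₁ = 1.5 − 0.2·12 = -0.9
x₂ = -0.9 − 0.2·(-7.2) = 0.54

0.54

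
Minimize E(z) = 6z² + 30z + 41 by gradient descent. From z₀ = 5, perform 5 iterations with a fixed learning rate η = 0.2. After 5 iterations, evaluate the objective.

9765.84460544

E′(z) = 12z + 30
z₁ = 5 − 0.2·90 = -13
z₂ = -13 − 0.2·(-126) = 12.2
z₃ = 12.2 − 0.2·176.4 = -23.08
z₄ = -23.08 − 0.2·(-246.96) = 26.312
z₅ = 26.312 − 0.2·345.744 = -42.8368
E(-42.8368) = 9765.84460544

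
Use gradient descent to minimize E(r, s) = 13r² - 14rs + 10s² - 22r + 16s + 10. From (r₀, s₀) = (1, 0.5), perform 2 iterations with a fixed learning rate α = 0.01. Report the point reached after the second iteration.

(1.0354, 0.2882)

∇E = (26r - 14s - 22, -14r + 20s + 16)
(r₁, s₁) = (1, 0.5) − 0.01·(-3, 12) = (1.03, 0.38)
(r₂, s₂) = (1.03, 0.38) − 0.01·(-0.54, 9.18) = (1.0354, 0.2882)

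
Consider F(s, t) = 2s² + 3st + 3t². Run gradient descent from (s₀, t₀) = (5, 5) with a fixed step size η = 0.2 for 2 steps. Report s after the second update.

2

∇F = (4s + 3t, 3s + 6t)
Step 1: at (5, 5), ∇F = (35, 45) → (5, 5) − 0.2·(35, 45) = (-2, -4)
Step 2: at (-2, -4), ∇F = (-20, -30) → (-2, -4) − 0.2·(-20, -30) = (2, 2)
s = 2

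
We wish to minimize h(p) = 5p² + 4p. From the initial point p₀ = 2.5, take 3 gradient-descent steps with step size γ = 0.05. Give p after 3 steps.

-0.0375

h′(p) = 10p + 4
p₁ = 2.5 − 0.05·29 = 1.05
p₂ = 1.05 − 0.05·14.5 = 0.325
p₃ = 0.325 − 0.05·7.25 = -0.0375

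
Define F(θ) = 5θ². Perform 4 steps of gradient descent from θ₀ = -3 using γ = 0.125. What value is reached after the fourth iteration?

F′(θ) = 10θ
Step 1: F′(-3) = -30; θ₁ = -3 − 0.125·(-30) = 0.75
Step 2: F′(0.75) = 7.5; θ₂ = 0.75 − 0.125·7.5 = -0.1875
Step 3: F′(-0.1875) = -1.875; θ₃ = -0.1875 − 0.125·(-1.875) = 0.046875
Step 4: F′(0.046875) = 0.46875; θ₄ = 0.046875 − 0.125·0.46875 = -0.01171875

-0.01171875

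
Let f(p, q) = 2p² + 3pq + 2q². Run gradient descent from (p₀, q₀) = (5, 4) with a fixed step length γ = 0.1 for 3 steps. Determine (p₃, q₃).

(0.486, -0.243)

∇f = (4p + 3q, 3p + 4q)
Step 1: at (5, 4), ∇f = (32, 31) → (5, 4) − 0.1·(32, 31) = (1.8, 0.9)
Step 2: at (1.8, 0.9), ∇f = (9.9, 9) → (1.8, 0.9) − 0.1·(9.9, 9) = (0.81, 0)
Step 3: at (0.81, 0), ∇f = (3.24, 2.43) → (0.81, 0) − 0.1·(3.24, 2.43) = (0.486, -0.243)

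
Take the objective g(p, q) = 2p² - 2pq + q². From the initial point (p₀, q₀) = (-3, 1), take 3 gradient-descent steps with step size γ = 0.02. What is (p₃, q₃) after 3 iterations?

∇g = (4p - 2q, -2p + 2q)
(p₁, q₁) = (-3, 1) − 0.02·(-14, 8) = (-2.72, 0.84)
(p₂, q₂) = (-2.72, 0.84) − 0.02·(-12.56, 7.12) = (-2.4688, 0.6976)
(p₃, q₃) = (-2.4688, 0.6976) − 0.02·(-11.2704, 6.3328) = (-2.243392, 0.570944)

(-2.243392, 0.570944)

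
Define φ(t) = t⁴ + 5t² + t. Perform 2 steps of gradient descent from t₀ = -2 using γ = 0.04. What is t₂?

-0.01601024

φ′(t) = 4t³ + 10t + 1
t₁ = -2 − 0.04·(-51) = 0.04
t₂ = 0.04 − 0.04·1.400256 = -0.01601024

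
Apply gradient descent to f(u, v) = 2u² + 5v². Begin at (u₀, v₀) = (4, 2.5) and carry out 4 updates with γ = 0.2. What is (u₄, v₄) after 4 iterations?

∇f = (4u, 10v)
Step 1: at (4, 2.5), ∇f = (16, 25) → (4, 2.5) − 0.2·(16, 25) = (0.8, -2.5)
Step 2: at (0.8, -2.5), ∇f = (3.2, -25) → (0.8, -2.5) − 0.2·(3.2, -25) = (0.16, 2.5)
Step 3: at (0.16, 2.5), ∇f = (0.64, 25) → (0.16, 2.5) − 0.2·(0.64, 25) = (0.032, -2.5)
Step 4: at (0.032, -2.5), ∇f = (0.128, -25) → (0.032, -2.5) − 0.2·(0.128, -25) = (0.0064, 2.5)

(0.0064, 2.5)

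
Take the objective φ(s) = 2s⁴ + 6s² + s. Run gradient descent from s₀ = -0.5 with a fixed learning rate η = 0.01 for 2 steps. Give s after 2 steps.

-0.39038528

φ′(s) = 8s³ + 12s + 1
Step 1: φ′(-0.5) = -6; s₁ = -0.5 − 0.01·(-6) = -0.44
Step 2: φ′(-0.44) = -4.961472; s₂ = -0.44 − 0.01·(-4.961472) = -0.39038528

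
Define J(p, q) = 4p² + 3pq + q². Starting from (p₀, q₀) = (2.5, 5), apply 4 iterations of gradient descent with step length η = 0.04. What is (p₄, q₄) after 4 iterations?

∇J = (8p + 3q, 3p + 2q)
Step 1: at (2.5, 5), ∇J = (35, 17.5) → (2.5, 5) − 0.04·(35, 17.5) = (1.1, 4.3)
Step 2: at (1.1, 4.3), ∇J = (21.7, 11.9) → (1.1, 4.3) − 0.04·(21.7, 11.9) = (0.232, 3.824)
Step 3: at (0.232, 3.824), ∇J = (13.328, 8.344) → (0.232, 3.824) − 0.04·(13.328, 8.344) = (-0.30112, 3.49024)
Step 4: at (-0.30112, 3.49024), ∇J = (8.06176, 6.07712) → (-0.30112, 3.49024) − 0.04·(8.06176, 6.07712) = (-0.6235904, 3.2471552)

(-0.6235904, 3.2471552)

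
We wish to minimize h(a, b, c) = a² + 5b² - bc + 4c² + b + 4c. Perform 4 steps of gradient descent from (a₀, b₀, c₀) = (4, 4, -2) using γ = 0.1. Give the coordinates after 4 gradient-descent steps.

(1.6384, -0.1516, -0.5183)

∇h = (2a, 10b - c + 1, -b + 8c + 4)
Step 1: at (4, 4, -2), ∇h = (8, 43, -16) → (4, 4, -2) − 0.1·(8, 43, -16) = (3.2, -0.3, -0.4)
Step 2: at (3.2, -0.3, -0.4), ∇h = (6.4, -1.6, 1.1) → (3.2, -0.3, -0.4) − 0.1·(6.4, -1.6, 1.1) = (2.56, -0.14, -0.51)
Step 3: at (2.56, -0.14, -0.51), ∇h = (5.12, 0.11, 0.06) → (2.56, -0.14, -0.51) − 0.1·(5.12, 0.11, 0.06) = (2.048, -0.151, -0.516)
Step 4: at (2.048, -0.151, -0.516), ∇h = (4.096, 0.006, 0.023) → (2.048, -0.151, -0.516) − 0.1·(4.096, 0.006, 0.023) = (1.6384, -0.1516, -0.5183)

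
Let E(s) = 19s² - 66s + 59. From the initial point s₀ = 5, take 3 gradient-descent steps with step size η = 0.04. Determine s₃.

E′(s) = 38s - 66
Step 1: E′(5) = 124; s₁ = 5 − 0.04·124 = 0.04
Step 2: E′(0.04) = -64.48; s₂ = 0.04 − 0.04·(-64.48) = 2.6192
Step 3: E′(2.6192) = 33.5296; s₃ = 2.6192 − 0.04·33.5296 = 1.278016

1.278016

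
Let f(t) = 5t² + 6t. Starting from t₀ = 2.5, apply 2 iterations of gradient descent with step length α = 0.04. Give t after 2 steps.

0.516

f′(t) = 10t + 6
t₁ = 2.5 − 0.04·31 = 1.26
t₂ = 1.26 − 0.04·18.6 = 0.516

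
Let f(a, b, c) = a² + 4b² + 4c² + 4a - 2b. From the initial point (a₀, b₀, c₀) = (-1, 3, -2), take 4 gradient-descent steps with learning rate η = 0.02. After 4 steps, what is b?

∇f = (2a + 4, 8b - 2, 8c)
Step 1: at (-1, 3, -2), ∇f = (2, 22, -16) → (-1, 3, -2) − 0.02·(2, 22, -16) = (-1.04, 2.56, -1.68)
Step 2: at (-1.04, 2.56, -1.68), ∇f = (1.92, 18.48, -13.44) → (-1.04, 2.56, -1.68) − 0.02·(1.92, 18.48, -13.44) = (-1.0784, 2.1904, -1.4112)
Step 3: at (-1.0784, 2.1904, -1.4112), ∇f = (1.8432, 15.5232, -11.2896) → (-1.0784, 2.1904, -1.4112) − 0.02·(1.8432, 15.5232, -11.2896) = (-1.115264, 1.879936, -1.185408)
Step 4: at (-1.115264, 1.879936, -1.185408), ∇f = (1.769472, 13.039488, -9.483264) → (-1.115264, 1.879936, -1.185408) − 0.02·(1.769472, 13.039488, -9.483264) = (-1.15065344, 1.61914624, -0.99574272)
b = 1.61914624

1.61914624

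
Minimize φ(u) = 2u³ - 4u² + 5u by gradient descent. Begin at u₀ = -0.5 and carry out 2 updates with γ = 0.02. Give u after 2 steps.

φ′(u) = 6u² - 8u + 5
Step 1: φ′(-0.5) = 10.5; u₁ = -0.5 − 0.02·10.5 = -0.71
Step 2: φ′(-0.71) = 13.7046; u₂ = -0.71 − 0.02·13.7046 = -0.984092

-0.984092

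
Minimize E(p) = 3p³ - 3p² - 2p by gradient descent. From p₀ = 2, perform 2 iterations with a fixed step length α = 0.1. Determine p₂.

E′(p) = 9p² - 6p - 2
p₁ = 2 − 0.1·22 = -0.2
p₂ = -0.2 − 0.1·(-0.44) = -0.156

-0.156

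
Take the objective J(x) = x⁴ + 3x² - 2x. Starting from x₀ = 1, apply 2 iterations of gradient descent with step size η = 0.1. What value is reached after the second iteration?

J′(x) = 4x³ + 6x - 2
x₁ = 1 − 0.1·8 = 0.2
x₂ = 0.2 − 0.1·(-0.768) = 0.2768

0.2768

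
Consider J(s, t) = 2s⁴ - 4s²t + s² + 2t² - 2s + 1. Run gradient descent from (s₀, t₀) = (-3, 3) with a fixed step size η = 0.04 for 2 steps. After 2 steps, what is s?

-2.53321984

∇J = (8s³ - 8st + 2s - 2, -4s² + 4t)
Step 1: at (-3, 3), ∇J = (-152, -24) → (-3, 3) − 0.04·(-152, -24) = (3.08, 3.96)
Step 2: at (3.08, 3.96), ∇J = (140.330496, -22.1056) → (3.08, 3.96) − 0.04·(140.330496, -22.1056) = (-2.53321984, 4.844224)
s = -2.53321984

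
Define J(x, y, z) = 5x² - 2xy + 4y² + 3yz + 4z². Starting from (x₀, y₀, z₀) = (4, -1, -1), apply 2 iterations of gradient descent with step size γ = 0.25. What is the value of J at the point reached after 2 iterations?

∇J = (10x - 2y, -2x + 8y + 3z, 3y + 8z)
(x₁, y₁, z₁) = (4, -1, -1) − 0.25·(42, -19, -11) = (-6.5, 3.75, 1.75)
(x₂, y₂, z₂) = (-6.5, 3.75, 1.75) − 0.25·(-72.5, 48.25, 25.25) = (11.625, -8.3125, -4.5625)
J(11.625, -8.3125, -4.5625) = 1342.40234375

1342.40234375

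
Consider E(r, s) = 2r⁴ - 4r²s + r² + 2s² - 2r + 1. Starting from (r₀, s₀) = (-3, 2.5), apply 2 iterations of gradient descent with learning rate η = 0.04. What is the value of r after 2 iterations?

-7.04979712

∇E = (8r³ - 8rs + 2r - 2, -4r² + 4s)
Step 1: at (-3, 2.5), ∇E = (-164, -26) → (-3, 2.5) − 0.04·(-164, -26) = (3.56, 3.54)
Step 2: at (3.56, 3.54), ∇E = (265.244928, -36.5344) → (3.56, 3.54) − 0.04·(265.244928, -36.5344) = (-7.04979712, 5.001376)
r = -7.04979712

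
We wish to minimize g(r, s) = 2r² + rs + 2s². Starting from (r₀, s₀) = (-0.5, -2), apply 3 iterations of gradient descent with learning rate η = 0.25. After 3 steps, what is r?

0.03125

∇g = (4r + s, r + 4s)
Step 1: at (-0.5, -2), ∇g = (-4, -8.5) → (-0.5, -2) − 0.25·(-4, -8.5) = (0.5, 0.125)
Step 2: at (0.5, 0.125), ∇g = (2.125, 1) → (0.5, 0.125) − 0.25·(2.125, 1) = (-0.03125, -0.125)
Step 3: at (-0.03125, -0.125), ∇g = (-0.25, -0.53125) → (-0.03125, -0.125) − 0.25·(-0.25, -0.53125) = (0.03125, 0.0078125)
r = 0.03125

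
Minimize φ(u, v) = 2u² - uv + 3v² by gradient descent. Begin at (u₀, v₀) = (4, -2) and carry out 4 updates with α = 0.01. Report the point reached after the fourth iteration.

(3.33096236, -1.42536298)

∇φ = (4u - v, -u + 6v)
Step 1: at (4, -2), ∇φ = (18, -16) → (4, -2) − 0.01·(18, -16) = (3.82, -1.84)
Step 2: at (3.82, -1.84), ∇φ = (17.12, -14.86) → (3.82, -1.84) − 0.01·(17.12, -14.86) = (3.6488, -1.6914)
Step 3: at (3.6488, -1.6914), ∇φ = (16.2866, -13.7972) → (3.6488, -1.6914) − 0.01·(16.2866, -13.7972) = (3.485934, -1.553428)
Step 4: at (3.485934, -1.553428), ∇φ = (15.497164, -12.806502) → (3.485934, -1.553428) − 0.01·(15.497164, -12.806502) = (3.33096236, -1.42536298)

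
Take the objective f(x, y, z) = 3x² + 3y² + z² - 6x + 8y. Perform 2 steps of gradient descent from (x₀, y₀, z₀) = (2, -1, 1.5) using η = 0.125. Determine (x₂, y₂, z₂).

∇f = (6x - 6, 6y + 8, 2z)
(x₁, y₁, z₁) = (2, -1, 1.5) − 0.125·(6, 2, 3) = (1.25, -1.25, 1.125)
(x₂, y₂, z₂) = (1.25, -1.25, 1.125) − 0.125·(1.5, 0.5, 2.25) = (1.0625, -1.3125, 0.84375)

(1.0625, -1.3125, 0.84375)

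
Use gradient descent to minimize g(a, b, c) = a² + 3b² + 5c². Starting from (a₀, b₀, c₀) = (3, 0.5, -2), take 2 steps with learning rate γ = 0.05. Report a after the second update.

2.43

∇g = (2a, 6b, 10c)
Step 1: at (3, 0.5, -2), ∇g = (6, 3, -20) → (3, 0.5, -2) − 0.05·(6, 3, -20) = (2.7, 0.35, -1)
Step 2: at (2.7, 0.35, -1), ∇g = (5.4, 2.1, -10) → (2.7, 0.35, -1) − 0.05·(5.4, 2.1, -10) = (2.43, 0.245, -0.5)
a = 2.43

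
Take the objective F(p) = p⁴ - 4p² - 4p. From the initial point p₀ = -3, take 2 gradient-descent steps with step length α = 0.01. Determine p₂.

-1.86847488

F′(p) = 4p³ - 8p - 4
p₁ = -3 − 0.01·(-88) = -2.12
p₂ = -2.12 − 0.01·(-25.152512) = -1.86847488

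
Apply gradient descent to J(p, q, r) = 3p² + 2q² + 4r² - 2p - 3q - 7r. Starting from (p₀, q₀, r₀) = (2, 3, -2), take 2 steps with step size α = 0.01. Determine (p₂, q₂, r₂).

(1.806, 2.8236, -1.5584)

∇J = (6p - 2, 4q - 3, 8r - 7)
(p₁, q₁, r₁) = (2, 3, -2) − 0.01·(10, 9, -23) = (1.9, 2.91, -1.77)
(p₂, q₂, r₂) = (1.9, 2.91, -1.77) − 0.01·(9.4, 8.64, -21.16) = (1.806, 2.8236, -1.5584)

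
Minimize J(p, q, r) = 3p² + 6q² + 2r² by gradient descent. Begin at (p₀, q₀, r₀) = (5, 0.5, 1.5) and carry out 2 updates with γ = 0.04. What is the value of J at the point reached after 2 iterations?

∇J = (6p, 12q, 4r)
(p₁, q₁, r₁) = (5, 0.5, 1.5) − 0.04·(30, 6, 6) = (3.8, 0.26, 1.26)
(p₂, q₂, r₂) = (3.8, 0.26, 1.26) − 0.04·(22.8, 3.12, 5.04) = (2.888, 0.1352, 1.0584)
J(2.888, 0.1352, 1.0584) = 27.37172736

27.37172736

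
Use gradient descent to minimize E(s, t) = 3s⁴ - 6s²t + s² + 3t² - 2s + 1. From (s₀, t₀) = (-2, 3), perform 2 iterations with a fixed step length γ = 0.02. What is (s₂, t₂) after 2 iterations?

(-1.69376, 2.9808)

∇E = (12s³ - 12st + 2s - 2, -6s² + 6t)
Step 1: at (-2, 3), ∇E = (-30, -6) → (-2, 3) − 0.02·(-30, -6) = (-1.4, 3.12)
Step 2: at (-1.4, 3.12), ∇E = (14.688, 6.96) → (-1.4, 3.12) − 0.02·(14.688, 6.96) = (-1.69376, 2.9808)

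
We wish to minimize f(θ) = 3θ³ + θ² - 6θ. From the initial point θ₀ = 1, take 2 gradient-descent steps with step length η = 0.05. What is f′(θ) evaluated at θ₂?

f′(θ) = 9θ² + 2θ - 6
θ₁ = 1 − 0.05·5 = 0.75
θ₂ = 0.75 − 0.05·0.5625 = 0.721875
f′(θ) at (0.721875) = 0.133681640625

0.133681640625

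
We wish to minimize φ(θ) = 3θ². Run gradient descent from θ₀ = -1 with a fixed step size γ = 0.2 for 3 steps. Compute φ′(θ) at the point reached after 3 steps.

φ′(θ) = 6θ
Step 1: φ′(-1) = -6; θ₁ = -1 − 0.2·(-6) = 0.2
Step 2: φ′(0.2) = 1.2; θ₂ = 0.2 − 0.2·1.2 = -0.04
Step 3: φ′(-0.04) = -0.24; θ₃ = -0.04 − 0.2·(-0.24) = 0.008
φ′(θ) at (0.008) = 0.048

0.048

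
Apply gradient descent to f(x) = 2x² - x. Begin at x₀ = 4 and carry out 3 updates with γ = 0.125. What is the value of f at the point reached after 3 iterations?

0.314453125

f′(x) = 4x - 1
Step 1: f′(4) = 15; x₁ = 4 − 0.125·15 = 2.125
Step 2: f′(2.125) = 7.5; x₂ = 2.125 − 0.125·7.5 = 1.1875
Step 3: f′(1.1875) = 3.75; x₃ = 1.1875 − 0.125·3.75 = 0.71875
f(0.71875) = 0.314453125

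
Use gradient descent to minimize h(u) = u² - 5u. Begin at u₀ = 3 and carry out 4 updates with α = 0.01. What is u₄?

2.96118408

h′(u) = 2u - 5
Step 1: h′(3) = 1; u₁ = 3 − 0.01·1 = 2.99
Step 2: h′(2.99) = 0.98; u₂ = 2.99 − 0.01·0.98 = 2.9802
Step 3: h′(2.9802) = 0.9604; u₃ = 2.9802 − 0.01·0.9604 = 2.970596
Step 4: h′(2.970596) = 0.941192; u₄ = 2.970596 − 0.01·0.941192 = 2.96118408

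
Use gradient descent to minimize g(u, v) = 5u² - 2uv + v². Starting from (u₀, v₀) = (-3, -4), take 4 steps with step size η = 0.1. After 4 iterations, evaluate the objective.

∇g = (10u - 2v, -2u + 2v)
(u₁, v₁) = (-3, -4) − 0.1·(-22, -2) = (-0.8, -3.8)
(u₂, v₂) = (-0.8, -3.8) − 0.1·(-0.4, -6) = (-0.76, -3.2)
(u₃, v₃) = (-0.76, -3.2) − 0.1·(-1.2, -4.88) = (-0.64, -2.712)
(u₄, v₄) = (-0.64, -2.712) − 0.1·(-0.976, -4.144) = (-0.5424, -2.2976)
g(-0.5424, -2.2976) = 4.25751808

4.25751808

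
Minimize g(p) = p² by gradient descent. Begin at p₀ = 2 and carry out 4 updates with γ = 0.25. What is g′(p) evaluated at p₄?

0.25

g′(p) = 2p
p₁ = 2 − 0.25·4 = 1
p₂ = 1 − 0.25·2 = 0.5
p₃ = 0.5 − 0.25·1 = 0.25
p₄ = 0.25 − 0.25·0.5 = 0.125
g′(p) at (0.125) = 0.25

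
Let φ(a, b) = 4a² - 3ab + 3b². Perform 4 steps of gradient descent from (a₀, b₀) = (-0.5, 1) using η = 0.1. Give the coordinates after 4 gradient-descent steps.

(0.04375, 0.0607)

∇φ = (8a - 3b, -3a + 6b)
Step 1: at (-0.5, 1), ∇φ = (-7, 7.5) → (-0.5, 1) − 0.1·(-7, 7.5) = (0.2, 0.25)
Step 2: at (0.2, 0.25), ∇φ = (0.85, 0.9) → (0.2, 0.25) − 0.1·(0.85, 0.9) = (0.115, 0.16)
Step 3: at (0.115, 0.16), ∇φ = (0.44, 0.615) → (0.115, 0.16) − 0.1·(0.44, 0.615) = (0.071, 0.0985)
Step 4: at (0.071, 0.0985), ∇φ = (0.2725, 0.378) → (0.071, 0.0985) − 0.1·(0.2725, 0.378) = (0.04375, 0.0607)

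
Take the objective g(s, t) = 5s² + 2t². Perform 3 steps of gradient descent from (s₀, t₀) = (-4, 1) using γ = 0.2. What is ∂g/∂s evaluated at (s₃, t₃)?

∇g = (10s, 4t)
Step 1: at (-4, 1), ∇g = (-40, 4) → (-4, 1) − 0.2·(-40, 4) = (4, 0.2)
Step 2: at (4, 0.2), ∇g = (40, 0.8) → (4, 0.2) − 0.2·(40, 0.8) = (-4, 0.04)
Step 3: at (-4, 0.04), ∇g = (-40, 0.16) → (-4, 0.04) − 0.2·(-40, 0.16) = (4, 0.008)
∂g/∂s at (4, 0.008) = 40

40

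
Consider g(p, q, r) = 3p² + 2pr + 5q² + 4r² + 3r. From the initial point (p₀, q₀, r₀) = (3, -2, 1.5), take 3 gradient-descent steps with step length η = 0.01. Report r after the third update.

∇g = (6p + 2r, 10q, 2p + 8r + 3)
Step 1: at (3, -2, 1.5), ∇g = (21, -20, 21) → (3, -2, 1.5) − 0.01·(21, -20, 21) = (2.79, -1.8, 1.29)
Step 2: at (2.79, -1.8, 1.29), ∇g = (19.32, -18, 18.9) → (2.79, -1.8, 1.29) − 0.01·(19.32, -18, 18.9) = (2.5968, -1.62, 1.101)
Step 3: at (2.5968, -1.62, 1.101), ∇g = (17.7828, -16.2, 17.0016) → (2.5968, -1.62, 1.101) − 0.01·(17.7828, -16.2, 17.0016) = (2.418972, -1.458, 0.930984)
r = 0.930984

0.930984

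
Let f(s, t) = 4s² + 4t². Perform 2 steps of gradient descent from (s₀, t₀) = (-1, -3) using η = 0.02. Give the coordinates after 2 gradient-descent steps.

(-0.7056, -2.1168)

∇f = (8s, 8t)
Step 1: at (-1, -3), ∇f = (-8, -24) → (-1, -3) − 0.02·(-8, -24) = (-0.84, -2.52)
Step 2: at (-0.84, -2.52), ∇f = (-6.72, -20.16) → (-0.84, -2.52) − 0.02·(-6.72, -20.16) = (-0.7056, -2.1168)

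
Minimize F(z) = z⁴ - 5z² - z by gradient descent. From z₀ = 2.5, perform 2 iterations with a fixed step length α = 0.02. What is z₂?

1.70038136

F′(z) = 4z³ - 10z - 1
Step 1: F′(2.5) = 36.5; z₁ = 2.5 − 0.02·36.5 = 1.77
Step 2: F′(1.77) = 3.480932; z₂ = 1.77 − 0.02·3.480932 = 1.70038136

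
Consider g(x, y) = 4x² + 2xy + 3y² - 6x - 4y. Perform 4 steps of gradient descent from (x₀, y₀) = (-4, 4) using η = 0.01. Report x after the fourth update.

∇g = (8x + 2y - 6, 2x + 6y - 4)
Step 1: at (-4, 4), ∇g = (-30, 12) → (-4, 4) − 0.01·(-30, 12) = (-3.7, 3.88)
Step 2: at (-3.7, 3.88), ∇g = (-27.84, 11.88) → (-3.7, 3.88) − 0.01·(-27.84, 11.88) = (-3.4216, 3.7612)
Step 3: at (-3.4216, 3.7612), ∇g = (-25.8504, 11.724) → (-3.4216, 3.7612) − 0.01·(-25.8504, 11.724) = (-3.163096, 3.64396)
Step 4: at (-3.163096, 3.64396), ∇g = (-24.016848, 11.537568) → (-3.163096, 3.64396) − 0.01·(-24.016848, 11.537568) = (-2.92292752, 3.52858432)
x = -2.92292752

-2.92292752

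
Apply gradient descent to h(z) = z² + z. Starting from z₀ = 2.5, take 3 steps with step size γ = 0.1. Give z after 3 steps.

1.036

h′(z) = 2z + 1
z₁ = 2.5 − 0.1·6 = 1.9
z₂ = 1.9 − 0.1·4.8 = 1.42
z₃ = 1.42 − 0.1·3.84 = 1.036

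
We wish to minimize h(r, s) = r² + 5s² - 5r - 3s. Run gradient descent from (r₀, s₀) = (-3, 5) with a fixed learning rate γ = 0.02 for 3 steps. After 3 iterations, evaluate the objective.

∇h = (2r - 5, 10s - 3)
Step 1: at (-3, 5), ∇h = (-11, 47) → (-3, 5) − 0.02·(-11, 47) = (-2.78, 4.06)
Step 2: at (-2.78, 4.06), ∇h = (-10.56, 37.6) → (-2.78, 4.06) − 0.02·(-10.56, 37.6) = (-2.5688, 3.308)
Step 3: at (-2.5688, 3.308), ∇h = (-10.1376, 30.08) → (-2.5688, 3.308) − 0.02·(-10.1376, 30.08) = (-2.366048, 2.7064)
h(-2.366048, 2.7064) = 45.932227938304

45.932227938304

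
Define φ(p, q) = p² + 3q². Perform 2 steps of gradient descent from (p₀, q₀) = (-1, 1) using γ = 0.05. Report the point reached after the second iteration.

∇φ = (2p, 6q)
Step 1: at (-1, 1), ∇φ = (-2, 6) → (-1, 1) − 0.05·(-2, 6) = (-0.9, 0.7)
Step 2: at (-0.9, 0.7), ∇φ = (-1.8, 4.2) → (-0.9, 0.7) − 0.05·(-1.8, 4.2) = (-0.81, 0.49)

(-0.81, 0.49)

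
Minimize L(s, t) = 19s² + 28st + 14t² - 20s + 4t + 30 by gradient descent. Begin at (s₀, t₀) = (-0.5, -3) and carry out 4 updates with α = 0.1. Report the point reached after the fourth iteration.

∇L = (38s + 28t - 20, 28s + 28t + 4)
(s₁, t₁) = (-0.5, -3) − 0.1·(-123, -94) = (11.8, 6.4)
(s₂, t₂) = (11.8, 6.4) − 0.1·(607.6, 513.6) = (-48.96, -44.96)
(s₃, t₃) = (-48.96, -44.96) − 0.1·(-3139.36, -2625.76) = (264.976, 217.616)
(s₄, t₄) = (264.976, 217.616) − 0.1·(16142.336, 13516.576) = (-1349.2576, -1134.0416)

(-1349.2576, -1134.0416)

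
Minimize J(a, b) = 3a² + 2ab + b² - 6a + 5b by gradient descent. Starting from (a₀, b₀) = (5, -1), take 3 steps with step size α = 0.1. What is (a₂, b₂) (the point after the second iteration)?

(2.18, -2.9)

∇J = (6a + 2b - 6, 2a + 2b + 5)
(a₁, b₁) = (5, -1) − 0.1·(22, 13) = (2.8, -2.3)
(a₂, b₂) = (2.8, -2.3) − 0.1·(6.2, 6) = (2.18, -2.9)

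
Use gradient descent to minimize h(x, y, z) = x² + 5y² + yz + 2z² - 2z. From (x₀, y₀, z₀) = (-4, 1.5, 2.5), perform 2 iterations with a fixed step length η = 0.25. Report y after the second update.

4.28125

∇h = (2x, 10y + z, y + 4z - 2)
(x₁, y₁, z₁) = (-4, 1.5, 2.5) − 0.25·(-8, 17.5, 9.5) = (-2, -2.875, 0.125)
(x₂, y₂, z₂) = (-2, -2.875, 0.125) − 0.25·(-4, -28.625, -4.375) = (-1, 4.28125, 1.21875)
y = 4.28125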